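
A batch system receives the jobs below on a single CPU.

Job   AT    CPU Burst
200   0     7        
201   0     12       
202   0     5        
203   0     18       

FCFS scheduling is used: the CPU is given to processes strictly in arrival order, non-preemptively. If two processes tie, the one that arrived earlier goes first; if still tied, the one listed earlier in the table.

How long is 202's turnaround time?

Timeline: | 200 0-7 | 201 7-19 | 202 19-24 | 203 24-42 |
Completion: 200=7  201=19  202=24  203=42
Turnaround (C−A): 200=7  201=19  202=24  203=42
Turnaround(202) = completion − arrival = 24 − 0 = 24

24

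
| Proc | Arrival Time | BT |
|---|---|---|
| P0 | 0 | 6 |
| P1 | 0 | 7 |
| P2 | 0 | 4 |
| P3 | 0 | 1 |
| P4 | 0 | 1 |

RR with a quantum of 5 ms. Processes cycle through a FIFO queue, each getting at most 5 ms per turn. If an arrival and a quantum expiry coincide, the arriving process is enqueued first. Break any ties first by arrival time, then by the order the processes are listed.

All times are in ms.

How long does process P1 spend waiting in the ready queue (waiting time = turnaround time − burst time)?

12

Timeline: | P0 0-5 | P1 5-10 | P2 10-14 | P3 14-15 | P4 15-16 | P0 16-17 | P1 17-19 |
Completion: P0=17  P1=19  P2=14  P3=15  P4=16
Turnaround (C−A): P0=17  P1=19  P2=14  P3=15  P4=16
Waiting(P1) = turnaround − burst = 19 − 7 = 12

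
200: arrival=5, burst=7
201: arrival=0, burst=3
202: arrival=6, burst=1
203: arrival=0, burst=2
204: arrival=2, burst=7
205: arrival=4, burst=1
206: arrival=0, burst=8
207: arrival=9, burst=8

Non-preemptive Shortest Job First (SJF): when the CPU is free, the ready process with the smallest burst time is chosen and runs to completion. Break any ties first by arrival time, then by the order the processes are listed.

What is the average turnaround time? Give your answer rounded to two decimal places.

Timeline: | 203 0-2 | 201 2-5 | 205 5-6 | 202 6-7 | 204 7-14 | 200 14-21 | 206 21-29 | 207 29-37 |
Completion: 200=21  201=5  202=7  203=2  204=14  205=6  206=29  207=37
Turnaround (C−A): 200=16  201=5  202=1  203=2  204=12  205=2  206=29  207=28
Turnaround times: 200=16, 201=5, 202=1, 203=2, 204=12, 205=2, 206=29, 207=28
Average turnaround = (16+5+1+2+12+2+29+28) / 8 = 95/8 = 11.88

11.88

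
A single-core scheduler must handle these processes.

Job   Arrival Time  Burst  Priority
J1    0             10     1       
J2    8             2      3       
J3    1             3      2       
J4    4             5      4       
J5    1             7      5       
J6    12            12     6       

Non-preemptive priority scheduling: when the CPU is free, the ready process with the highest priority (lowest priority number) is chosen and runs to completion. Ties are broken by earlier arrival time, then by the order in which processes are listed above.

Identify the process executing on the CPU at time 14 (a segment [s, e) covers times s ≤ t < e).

Schedule: | J1 0-10 | J3 10-13 | J2 13-15 | J4 15-20 | J5 20-27 | J6 27-39 |
Completion: J1=10  J2=15  J3=13  J4=20  J5=27  J6=39
Turnaround (C−A): J1=10  J2=7  J3=12  J4=16  J5=26  J6=27

J2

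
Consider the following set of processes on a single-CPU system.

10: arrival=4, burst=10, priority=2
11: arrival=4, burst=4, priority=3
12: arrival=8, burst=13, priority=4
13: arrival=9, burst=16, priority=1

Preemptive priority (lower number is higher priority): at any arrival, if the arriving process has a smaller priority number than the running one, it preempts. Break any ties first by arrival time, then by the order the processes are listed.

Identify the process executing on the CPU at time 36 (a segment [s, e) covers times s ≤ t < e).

12

Gantt: | idle 0-4 | 10 4-9 | 13 9-25 | 10 25-30 | 11 30-34 | 12 34-47 |
Completion: 10=30  11=34  12=47  13=25
Turnaround (C−A): 10=26  11=30  12=39  13=16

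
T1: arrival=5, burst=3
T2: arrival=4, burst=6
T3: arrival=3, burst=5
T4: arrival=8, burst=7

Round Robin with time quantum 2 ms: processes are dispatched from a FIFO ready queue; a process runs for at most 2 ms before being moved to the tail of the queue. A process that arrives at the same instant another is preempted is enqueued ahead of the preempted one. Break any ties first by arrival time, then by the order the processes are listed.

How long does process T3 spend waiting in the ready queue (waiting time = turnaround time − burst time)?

9

Schedule: | idle 0-3 | T3 3-5 | T2 5-7 | T1 7-9 | T3 9-11 | T2 11-13 | T4 13-15 | T1 15-16 | T3 16-17 | T2 17-19 | T4 19-24 |
Completion: T1=16  T2=19  T3=17  T4=24
Turnaround (C−A): T1=11  T2=15  T3=14  T4=16
Waiting(T3) = turnaround − burst = 14 − 5 = 9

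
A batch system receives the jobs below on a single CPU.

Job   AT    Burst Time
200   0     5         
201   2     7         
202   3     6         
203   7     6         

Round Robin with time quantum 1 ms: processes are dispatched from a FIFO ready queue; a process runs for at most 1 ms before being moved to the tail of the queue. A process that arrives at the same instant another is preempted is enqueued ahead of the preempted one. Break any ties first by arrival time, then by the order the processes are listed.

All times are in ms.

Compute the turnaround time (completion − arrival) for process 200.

11

Schedule: | 200 0-2 | 201 2-3 | 200 3-4 | 202 4-5 | 201 5-6 | 200 6-7 | 202 7-8 | 201 8-9 | 203 9-10 | 200 10-11 | 202 11-12 | 201 12-13 | 203 13-14 | 202 14-15 | 201 15-16 | 203 16-17 | 202 17-18 | 201 18-19 | 203 19-20 | 202 20-21 | 201 21-22 | 203 22-24 |
Completion: 200=11  201=22  202=21  203=24
Turnaround(200) = completion − arrival = 11 − 0 = 11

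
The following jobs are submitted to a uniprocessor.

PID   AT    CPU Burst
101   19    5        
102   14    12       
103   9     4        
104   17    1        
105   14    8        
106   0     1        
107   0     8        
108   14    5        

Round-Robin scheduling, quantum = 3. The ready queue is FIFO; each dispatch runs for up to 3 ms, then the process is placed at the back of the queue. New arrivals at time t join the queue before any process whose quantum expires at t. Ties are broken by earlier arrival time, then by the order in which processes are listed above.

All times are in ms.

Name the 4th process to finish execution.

Schedule: | 106 0-1 | 107 1-9 | 103 9-13 | idle 13-14 | 102 14-17 | 105 17-20 | 108 20-23 | 104 23-24 | 102 24-27 | 101 27-30 | 105 30-33 | 108 33-35 | 102 35-38 | 101 38-40 | 105 40-42 | 102 42-45 |
Completion: 101=40  102=45  103=13  104=24  105=42  106=1  107=9  108=35
Finish order: 106 → 107 → 103 → 104 → 108 → 101 → 105 → 102

104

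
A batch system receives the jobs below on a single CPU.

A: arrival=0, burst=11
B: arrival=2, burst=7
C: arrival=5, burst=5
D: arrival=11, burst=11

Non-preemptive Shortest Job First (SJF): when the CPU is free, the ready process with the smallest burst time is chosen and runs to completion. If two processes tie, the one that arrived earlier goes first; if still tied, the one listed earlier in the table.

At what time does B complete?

23

Timeline: | A 0-11 | C 11-16 | B 16-23 | D 23-34 |
Completion: A=11  B=23  C=16  D=34
Turnaround (C−A): A=11  B=21  C=11  D=23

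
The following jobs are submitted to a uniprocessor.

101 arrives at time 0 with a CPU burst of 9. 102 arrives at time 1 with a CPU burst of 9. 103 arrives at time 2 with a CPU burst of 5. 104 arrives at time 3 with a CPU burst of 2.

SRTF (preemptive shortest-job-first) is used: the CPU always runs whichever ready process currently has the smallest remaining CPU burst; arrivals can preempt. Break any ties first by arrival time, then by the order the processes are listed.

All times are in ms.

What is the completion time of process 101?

16

Schedule: | 101 0-2 | 103 2-3 | 104 3-5 | 103 5-9 | 101 9-16 | 102 16-25 |
Completion: 101=16  102=25  103=9  104=5
Turnaround (C−A): 101=16  102=24  103=7  104=2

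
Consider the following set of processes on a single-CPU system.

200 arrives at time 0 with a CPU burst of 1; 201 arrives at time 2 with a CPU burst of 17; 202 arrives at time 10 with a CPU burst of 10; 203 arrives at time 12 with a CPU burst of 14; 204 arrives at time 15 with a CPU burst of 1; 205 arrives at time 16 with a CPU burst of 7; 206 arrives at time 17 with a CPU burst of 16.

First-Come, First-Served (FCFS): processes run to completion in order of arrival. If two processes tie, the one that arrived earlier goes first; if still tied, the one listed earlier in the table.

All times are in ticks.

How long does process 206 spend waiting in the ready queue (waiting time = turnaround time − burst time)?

Timeline: | 200 0-1 | idle 1-2 | 201 2-19 | 202 19-29 | 203 29-43 | 204 43-44 | 205 44-51 | 206 51-67 |
Completion: 200=1  201=19  202=29  203=43  204=44  205=51  206=67
Turnaround (C−A): 200=1  201=17  202=19  203=31  204=29  205=35  206=50
Waiting(206) = turnaround − burst = 50 − 16 = 34

34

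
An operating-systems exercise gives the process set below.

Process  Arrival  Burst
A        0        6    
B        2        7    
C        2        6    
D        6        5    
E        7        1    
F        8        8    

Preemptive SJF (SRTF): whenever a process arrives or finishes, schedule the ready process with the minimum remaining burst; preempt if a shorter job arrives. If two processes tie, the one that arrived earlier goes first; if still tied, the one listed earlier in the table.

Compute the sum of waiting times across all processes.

44

Schedule: | A 0-6 | D 6-7 | E 7-8 | D 8-12 | C 12-18 | B 18-25 | F 25-33 |
Completion: A=6  B=25  C=18  D=12  E=8  F=33
Turnaround (C−A): A=6  B=23  C=16  D=6  E=1  F=25
Waiting = turnaround − burst: A=0, B=16, C=10, D=1, E=0, F=17
Total waiting = 0 + 16 + 10 + 1 + 0 + 17 = 44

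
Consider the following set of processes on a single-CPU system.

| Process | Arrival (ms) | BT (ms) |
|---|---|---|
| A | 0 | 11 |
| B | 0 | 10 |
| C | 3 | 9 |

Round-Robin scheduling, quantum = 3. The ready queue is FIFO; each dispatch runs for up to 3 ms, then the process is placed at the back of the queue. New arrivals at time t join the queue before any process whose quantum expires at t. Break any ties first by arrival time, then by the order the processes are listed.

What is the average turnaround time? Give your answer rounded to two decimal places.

27.67

Schedule: | A 0-3 | B 3-6 | C 6-9 | A 9-12 | B 12-15 | C 15-18 | A 18-21 | B 21-24 | C 24-27 | A 27-29 | B 29-30 |
Completion: A=29  B=30  C=27
Turnaround (C−A): A=29  B=30  C=24
Turnaround times: A=29, B=30, C=24
Average turnaround = (29+30+24) / 3 = 83/3 = 27.67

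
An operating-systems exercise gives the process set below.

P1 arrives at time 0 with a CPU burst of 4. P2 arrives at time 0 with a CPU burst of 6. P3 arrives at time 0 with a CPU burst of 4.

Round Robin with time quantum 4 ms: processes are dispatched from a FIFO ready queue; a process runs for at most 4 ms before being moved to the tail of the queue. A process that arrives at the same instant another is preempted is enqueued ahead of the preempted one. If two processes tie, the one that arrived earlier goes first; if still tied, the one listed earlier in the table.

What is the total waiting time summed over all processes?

16

Gantt: | P1 0-4 | P2 4-8 | P3 8-12 | P2 12-14 |
Completion: P1=4  P2=14  P3=12
Turnaround (C−A): P1=4  P2=14  P3=12
Waiting = turnaround − burst: P1=0, P2=8, P3=8
Total waiting = 0 + 8 + 8 = 16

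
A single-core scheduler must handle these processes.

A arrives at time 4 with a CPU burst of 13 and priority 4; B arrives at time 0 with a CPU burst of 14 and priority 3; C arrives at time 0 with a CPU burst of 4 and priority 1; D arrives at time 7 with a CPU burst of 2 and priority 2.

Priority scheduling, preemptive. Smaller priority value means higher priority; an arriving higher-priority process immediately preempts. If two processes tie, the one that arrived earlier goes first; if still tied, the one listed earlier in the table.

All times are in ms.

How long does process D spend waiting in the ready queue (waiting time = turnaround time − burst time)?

0

Gantt: | C 0-4 | B 4-7 | D 7-9 | B 9-20 | A 20-33 |
Completion: A=33  B=20  C=4  D=9
Waiting(D) = turnaround − burst = 2 − 2 = 0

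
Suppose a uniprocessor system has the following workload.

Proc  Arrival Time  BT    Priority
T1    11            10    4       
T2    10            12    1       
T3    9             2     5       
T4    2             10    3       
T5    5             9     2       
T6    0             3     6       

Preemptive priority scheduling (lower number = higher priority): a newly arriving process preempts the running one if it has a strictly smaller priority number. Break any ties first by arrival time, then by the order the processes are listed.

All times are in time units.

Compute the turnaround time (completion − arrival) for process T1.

32

Schedule: | T6 0-2 | T4 2-5 | T5 5-10 | T2 10-22 | T5 22-26 | T4 26-33 | T1 33-43 | T3 43-45 | T6 45-46 |
Completion: T1=43  T2=22  T3=45  T4=33  T5=26  T6=46
Turnaround(T1) = completion − arrival = 43 − 11 = 32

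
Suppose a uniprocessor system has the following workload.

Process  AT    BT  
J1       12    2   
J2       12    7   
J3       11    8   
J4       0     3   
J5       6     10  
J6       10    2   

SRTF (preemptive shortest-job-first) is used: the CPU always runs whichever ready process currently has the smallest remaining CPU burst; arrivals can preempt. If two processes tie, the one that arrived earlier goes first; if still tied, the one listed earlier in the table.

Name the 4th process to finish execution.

J5

Gantt: | J4 0-3 | idle 3-6 | J5 6-10 | J6 10-12 | J1 12-14 | J5 14-20 | J2 20-27 | J3 27-35 |
Completion: J1=14  J2=27  J3=35  J4=3  J5=20  J6=12
Turnaround (C−A): J1=2  J2=15  J3=24  J4=3  J5=14  J6=2
Finish order: J4 → J6 → J1 → J5 → J2 → J3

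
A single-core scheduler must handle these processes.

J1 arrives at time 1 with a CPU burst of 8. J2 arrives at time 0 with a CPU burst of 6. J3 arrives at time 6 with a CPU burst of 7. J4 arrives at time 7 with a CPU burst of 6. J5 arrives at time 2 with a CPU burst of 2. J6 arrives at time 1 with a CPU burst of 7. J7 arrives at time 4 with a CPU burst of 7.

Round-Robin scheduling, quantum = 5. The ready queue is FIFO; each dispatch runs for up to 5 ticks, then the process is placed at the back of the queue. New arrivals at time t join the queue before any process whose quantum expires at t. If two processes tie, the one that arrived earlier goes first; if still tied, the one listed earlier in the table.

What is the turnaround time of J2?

23

Schedule: | J2 0-5 | J1 5-10 | J6 10-15 | J5 15-17 | J7 17-22 | J2 22-23 | J3 23-28 | J4 28-33 | J1 33-36 | J6 36-38 | J7 38-40 | J3 40-42 | J4 42-43 |
Completion: J1=36  J2=23  J3=42  J4=43  J5=17  J6=38  J7=40
Turnaround (C−A): J1=35  J2=23  J3=36  J4=36  J5=15  J6=37  J7=36
Turnaround(J2) = completion − arrival = 23 − 0 = 23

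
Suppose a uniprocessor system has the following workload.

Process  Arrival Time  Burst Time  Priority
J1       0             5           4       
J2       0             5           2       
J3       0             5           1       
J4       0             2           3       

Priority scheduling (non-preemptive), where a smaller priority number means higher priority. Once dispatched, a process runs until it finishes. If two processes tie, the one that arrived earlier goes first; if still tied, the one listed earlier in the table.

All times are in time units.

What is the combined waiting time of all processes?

Gantt: | J3 0-5 | J2 5-10 | J4 10-12 | J1 12-17 |
Completion: J1=17  J2=10  J3=5  J4=12
Waiting = turnaround − burst: J1=12, J2=5, J3=0, J4=10
Total waiting = 12 + 5 + 0 + 10 = 27

27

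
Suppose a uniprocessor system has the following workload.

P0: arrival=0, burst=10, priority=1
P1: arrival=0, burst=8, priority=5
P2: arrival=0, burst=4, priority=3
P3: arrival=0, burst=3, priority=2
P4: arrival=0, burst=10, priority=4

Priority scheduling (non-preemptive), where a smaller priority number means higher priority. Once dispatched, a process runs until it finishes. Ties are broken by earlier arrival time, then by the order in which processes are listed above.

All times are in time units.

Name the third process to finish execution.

P2

Timeline: | P0 0-10 | P3 10-13 | P2 13-17 | P4 17-27 | P1 27-35 |
Completion: P0=10  P1=35  P2=17  P3=13  P4=27
Turnaround (C−A): P0=10  P1=35  P2=17  P3=13  P4=27
Finish order: P0 → P3 → P2 → P4 → P1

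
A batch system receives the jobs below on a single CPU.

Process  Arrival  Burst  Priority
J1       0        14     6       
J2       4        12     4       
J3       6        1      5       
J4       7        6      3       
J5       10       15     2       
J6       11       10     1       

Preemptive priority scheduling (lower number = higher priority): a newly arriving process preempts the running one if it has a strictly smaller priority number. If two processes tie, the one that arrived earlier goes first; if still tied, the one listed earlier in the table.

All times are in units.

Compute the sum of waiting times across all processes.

151

Timeline: | J1 0-4 | J2 4-7 | J4 7-10 | J5 10-11 | J6 11-21 | J5 21-35 | J4 35-38 | J2 38-47 | J3 47-48 | J1 48-58 |
Completion: J1=58  J2=47  J3=48  J4=38  J5=35  J6=21
Waiting = turnaround − burst: J1=44, J2=31, J3=41, J4=25, J5=10, J6=0
Total waiting = 44 + 31 + 41 + 25 + 10 + 0 = 151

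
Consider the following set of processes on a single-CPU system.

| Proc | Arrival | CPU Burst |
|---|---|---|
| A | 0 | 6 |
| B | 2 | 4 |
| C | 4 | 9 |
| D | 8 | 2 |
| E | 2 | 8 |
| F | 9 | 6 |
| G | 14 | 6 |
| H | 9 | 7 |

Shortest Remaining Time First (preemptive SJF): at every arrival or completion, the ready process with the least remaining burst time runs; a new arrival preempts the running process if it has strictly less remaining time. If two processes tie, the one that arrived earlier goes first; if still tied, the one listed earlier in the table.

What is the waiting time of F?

3

Schedule: | A 0-6 | B 6-10 | D 10-12 | F 12-18 | G 18-24 | H 24-31 | E 31-39 | C 39-48 |
Completion: A=6  B=10  C=48  D=12  E=39  F=18  G=24  H=31
Turnaround (C−A): A=6  B=8  C=44  D=4  E=37  F=9  G=10  H=22
Waiting(F) = turnaround − burst = 9 − 6 = 3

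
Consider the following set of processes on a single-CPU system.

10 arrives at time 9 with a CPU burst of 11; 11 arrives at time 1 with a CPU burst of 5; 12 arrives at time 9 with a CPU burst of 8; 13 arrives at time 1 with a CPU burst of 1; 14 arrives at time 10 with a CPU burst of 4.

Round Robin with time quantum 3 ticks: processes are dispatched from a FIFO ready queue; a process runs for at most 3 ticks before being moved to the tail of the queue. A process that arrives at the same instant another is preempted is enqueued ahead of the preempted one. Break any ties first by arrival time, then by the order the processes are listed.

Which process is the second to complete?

11

Timeline: | idle 0-1 | 11 1-4 | 13 4-5 | 11 5-7 | idle 7-9 | 10 9-12 | 12 12-15 | 14 15-18 | 10 18-21 | 12 21-24 | 14 24-25 | 10 25-28 | 12 28-30 | 10 30-32 |
Completion: 10=32  11=7  12=30  13=5  14=25
Finish order: 13 → 11 → 14 → 12 → 10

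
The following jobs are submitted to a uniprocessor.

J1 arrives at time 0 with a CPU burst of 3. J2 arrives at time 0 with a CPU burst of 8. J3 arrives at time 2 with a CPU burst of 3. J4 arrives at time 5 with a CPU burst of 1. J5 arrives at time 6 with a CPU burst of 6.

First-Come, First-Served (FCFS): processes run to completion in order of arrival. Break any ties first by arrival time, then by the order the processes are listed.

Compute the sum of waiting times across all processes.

Timeline: | J1 0-3 | J2 3-11 | J3 11-14 | J4 14-15 | J5 15-21 |
Completion: J1=3  J2=11  J3=14  J4=15  J5=21
Turnaround (C−A): J1=3  J2=11  J3=12  J4=10  J5=15
Waiting = turnaround − burst: J1=0, J2=3, J3=9, J4=9, J5=9
Total waiting = 0 + 3 + 9 + 9 + 9 = 30

30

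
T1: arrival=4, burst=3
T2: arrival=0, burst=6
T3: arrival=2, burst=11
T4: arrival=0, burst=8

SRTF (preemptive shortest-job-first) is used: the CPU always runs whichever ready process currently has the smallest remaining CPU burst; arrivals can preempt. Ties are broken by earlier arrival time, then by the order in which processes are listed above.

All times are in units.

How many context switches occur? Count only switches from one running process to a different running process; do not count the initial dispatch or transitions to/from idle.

Timeline: | T2 0-6 | T1 6-9 | T4 9-17 | T3 17-28 |
Completion: T1=9  T2=6  T3=28  T4=17
Turnaround (C−A): T1=5  T2=6  T3=26  T4=17

3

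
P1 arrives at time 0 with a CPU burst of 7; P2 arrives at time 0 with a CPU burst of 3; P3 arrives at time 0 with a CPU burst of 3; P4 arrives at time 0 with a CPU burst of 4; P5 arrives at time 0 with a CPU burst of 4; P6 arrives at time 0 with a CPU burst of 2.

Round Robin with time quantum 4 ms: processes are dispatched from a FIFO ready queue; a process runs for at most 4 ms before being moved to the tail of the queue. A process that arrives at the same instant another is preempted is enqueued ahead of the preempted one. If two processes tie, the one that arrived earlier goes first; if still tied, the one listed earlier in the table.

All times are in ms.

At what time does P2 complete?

7

Timeline: | P1 0-4 | P2 4-7 | P3 7-10 | P4 10-14 | P5 14-18 | P6 18-20 | P1 20-23 |
Completion: P1=23  P2=7  P3=10  P4=14  P5=18  P6=20
Turnaround (C−A): P1=23  P2=7  P3=10  P4=14  P5=18  P6=20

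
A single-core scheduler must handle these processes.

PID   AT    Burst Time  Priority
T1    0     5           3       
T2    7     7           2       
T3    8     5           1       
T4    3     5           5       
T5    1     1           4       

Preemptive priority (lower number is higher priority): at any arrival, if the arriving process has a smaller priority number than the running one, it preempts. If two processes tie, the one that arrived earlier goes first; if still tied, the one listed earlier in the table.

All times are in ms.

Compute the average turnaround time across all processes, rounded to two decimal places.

9.40

Gantt: | T1 0-5 | T5 5-6 | T4 6-7 | T2 7-8 | T3 8-13 | T2 13-19 | T4 19-23 |
Completion: T1=5  T2=19  T3=13  T4=23  T5=6
Turnaround (C−A): T1=5  T2=12  T3=5  T4=20  T5=5
Turnaround times: T1=5, T2=12, T3=5, T4=20, T5=5
Average turnaround = (5+12+5+20+5) / 5 = 47/5 = 9.40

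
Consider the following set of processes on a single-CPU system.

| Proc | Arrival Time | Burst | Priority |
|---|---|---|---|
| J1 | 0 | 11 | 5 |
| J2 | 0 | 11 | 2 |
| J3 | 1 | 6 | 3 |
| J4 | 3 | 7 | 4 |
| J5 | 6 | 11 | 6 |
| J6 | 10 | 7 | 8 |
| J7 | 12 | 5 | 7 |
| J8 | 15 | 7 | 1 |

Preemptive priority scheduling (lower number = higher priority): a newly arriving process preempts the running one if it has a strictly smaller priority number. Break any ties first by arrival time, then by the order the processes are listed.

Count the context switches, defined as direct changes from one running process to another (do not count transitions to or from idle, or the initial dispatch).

Schedule: | J2 0-11 | J3 11-15 | J8 15-22 | J3 22-24 | J4 24-31 | J1 31-42 | J5 42-53 | J7 53-58 | J6 58-65 |
Completion: J1=42  J2=11  J3=24  J4=31  J5=53  J6=65  J7=58  J8=22

8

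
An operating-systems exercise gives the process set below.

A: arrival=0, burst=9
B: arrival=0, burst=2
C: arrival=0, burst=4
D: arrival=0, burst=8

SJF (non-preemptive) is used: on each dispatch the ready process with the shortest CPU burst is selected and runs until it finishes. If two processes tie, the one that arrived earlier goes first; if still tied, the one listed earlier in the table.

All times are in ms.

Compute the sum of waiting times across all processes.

22

Timeline: | B 0-2 | C 2-6 | D 6-14 | A 14-23 |
Completion: A=23  B=2  C=6  D=14
Turnaround (C−A): A=23  B=2  C=6  D=14
Waiting = turnaround − burst: A=14, B=0, C=2, D=6
Total waiting = 14 + 0 + 2 + 6 = 22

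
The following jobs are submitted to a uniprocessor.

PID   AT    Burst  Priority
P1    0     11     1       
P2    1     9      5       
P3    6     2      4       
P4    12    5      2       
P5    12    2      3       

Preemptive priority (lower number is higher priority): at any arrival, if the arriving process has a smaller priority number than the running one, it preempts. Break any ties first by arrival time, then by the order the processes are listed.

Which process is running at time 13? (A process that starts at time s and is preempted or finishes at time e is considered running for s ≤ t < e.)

Timeline: | P1 0-11 | P3 11-12 | P4 12-17 | P5 17-19 | P3 19-20 | P2 20-29 |
Completion: P1=11  P2=29  P3=20  P4=17  P5=19
Turnaround (C−A): P1=11  P2=28  P3=14  P4=5  P5=7

P4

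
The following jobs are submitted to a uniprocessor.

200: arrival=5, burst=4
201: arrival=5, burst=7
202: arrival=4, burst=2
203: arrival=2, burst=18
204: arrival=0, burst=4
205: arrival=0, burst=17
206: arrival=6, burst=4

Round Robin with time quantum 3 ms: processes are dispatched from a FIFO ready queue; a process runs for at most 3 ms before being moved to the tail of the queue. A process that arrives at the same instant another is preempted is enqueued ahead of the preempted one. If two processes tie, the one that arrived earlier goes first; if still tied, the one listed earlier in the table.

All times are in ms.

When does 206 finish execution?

32

Gantt: | 204 0-3 | 205 3-6 | 203 6-9 | 204 9-10 | 202 10-12 | 200 12-15 | 201 15-18 | 206 18-21 | 205 21-24 | 203 24-27 | 200 27-28 | 201 28-31 | 206 31-32 | 205 32-35 | 203 35-38 | 201 38-39 | 205 39-42 | 203 42-45 | 205 45-48 | 203 48-51 | 205 51-53 | 203 53-56 |
Completion: 200=28  201=39  202=12  203=56  204=10  205=53  206=32
Turnaround (C−A): 200=23  201=34  202=8  203=54  204=10  205=53  206=26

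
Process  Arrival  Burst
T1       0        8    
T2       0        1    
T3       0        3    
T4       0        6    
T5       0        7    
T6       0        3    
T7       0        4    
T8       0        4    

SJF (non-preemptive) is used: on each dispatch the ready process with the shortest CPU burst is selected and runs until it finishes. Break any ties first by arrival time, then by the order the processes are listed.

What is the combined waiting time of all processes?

Gantt: | T2 0-1 | T3 1-4 | T6 4-7 | T7 7-11 | T8 11-15 | T4 15-21 | T5 21-28 | T1 28-36 |
Completion: T1=36  T2=1  T3=4  T4=21  T5=28  T6=7  T7=11  T8=15
Waiting = turnaround − burst: T1=28, T2=0, T3=1, T4=15, T5=21, T6=4, T7=7, T8=11
Total waiting = 28 + 0 + 1 + 15 + 21 + 4 + 7 + 11 = 87

87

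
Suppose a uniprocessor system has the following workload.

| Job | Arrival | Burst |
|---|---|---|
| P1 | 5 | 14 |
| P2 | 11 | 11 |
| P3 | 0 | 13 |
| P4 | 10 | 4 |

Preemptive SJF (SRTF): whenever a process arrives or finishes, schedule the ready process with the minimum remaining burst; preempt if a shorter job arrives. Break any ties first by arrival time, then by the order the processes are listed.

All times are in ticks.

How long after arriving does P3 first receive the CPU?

0

Timeline: | P3 0-13 | P4 13-17 | P2 17-28 | P1 28-42 |
Completion: P1=42  P2=28  P3=13  P4=17
Response(P3) = first start − arrival = 0 − 0 = 0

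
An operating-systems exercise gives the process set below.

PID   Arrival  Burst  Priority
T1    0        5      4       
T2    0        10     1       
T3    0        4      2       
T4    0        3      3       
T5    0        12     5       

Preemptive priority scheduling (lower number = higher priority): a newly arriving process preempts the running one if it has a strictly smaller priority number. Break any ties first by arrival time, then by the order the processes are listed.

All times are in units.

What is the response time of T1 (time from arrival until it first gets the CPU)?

17

Timeline: | T2 0-10 | T3 10-14 | T4 14-17 | T1 17-22 | T5 22-34 |
Completion: T1=22  T2=10  T3=14  T4=17  T5=34
Response(T1) = first start − arrival = 17 − 0 = 17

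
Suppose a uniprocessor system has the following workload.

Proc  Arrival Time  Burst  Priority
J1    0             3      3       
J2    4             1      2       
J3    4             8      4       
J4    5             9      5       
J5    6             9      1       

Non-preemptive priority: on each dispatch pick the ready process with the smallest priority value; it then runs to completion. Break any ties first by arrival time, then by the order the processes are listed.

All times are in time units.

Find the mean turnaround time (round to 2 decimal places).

Schedule: | J1 0-3 | idle 3-4 | J2 4-5 | J3 5-13 | J5 13-22 | J4 22-31 |
Completion: J1=3  J2=5  J3=13  J4=31  J5=22
Turnaround times: J1=3, J2=1, J3=9, J4=26, J5=16
Average turnaround = (3+1+9+26+16) / 5 = 55/5 = 11.00

11.00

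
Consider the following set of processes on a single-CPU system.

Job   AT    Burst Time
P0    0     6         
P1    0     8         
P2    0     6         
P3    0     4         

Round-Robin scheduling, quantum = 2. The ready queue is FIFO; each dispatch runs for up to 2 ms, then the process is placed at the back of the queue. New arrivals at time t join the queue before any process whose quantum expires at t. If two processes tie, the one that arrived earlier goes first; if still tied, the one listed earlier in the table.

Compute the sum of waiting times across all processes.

56

Timeline: | P0 0-2 | P1 2-4 | P2 4-6 | P3 6-8 | P0 8-10 | P1 10-12 | P2 12-14 | P3 14-16 | P0 16-18 | P1 18-20 | P2 20-22 | P1 22-24 |
Completion: P0=18  P1=24  P2=22  P3=16
Turnaround (C−A): P0=18  P1=24  P2=22  P3=16
Waiting = turnaround − burst: P0=12, P1=16, P2=16, P3=12
Total waiting = 12 + 16 + 16 + 12 = 56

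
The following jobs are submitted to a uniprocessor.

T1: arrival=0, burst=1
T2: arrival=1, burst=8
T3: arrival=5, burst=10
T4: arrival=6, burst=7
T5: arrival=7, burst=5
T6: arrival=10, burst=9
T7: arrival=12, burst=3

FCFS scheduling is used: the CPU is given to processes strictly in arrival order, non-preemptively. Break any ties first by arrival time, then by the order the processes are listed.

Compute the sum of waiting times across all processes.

85

Schedule: | T1 0-1 | T2 1-9 | T3 9-19 | T4 19-26 | T5 26-31 | T6 31-40 | T7 40-43 |
Completion: T1=1  T2=9  T3=19  T4=26  T5=31  T6=40  T7=43
Waiting = turnaround − burst: T1=0, T2=0, T3=4, T4=13, T5=19, T6=21, T7=28
Total waiting = 0 + 0 + 4 + 13 + 19 + 21 + 28 = 85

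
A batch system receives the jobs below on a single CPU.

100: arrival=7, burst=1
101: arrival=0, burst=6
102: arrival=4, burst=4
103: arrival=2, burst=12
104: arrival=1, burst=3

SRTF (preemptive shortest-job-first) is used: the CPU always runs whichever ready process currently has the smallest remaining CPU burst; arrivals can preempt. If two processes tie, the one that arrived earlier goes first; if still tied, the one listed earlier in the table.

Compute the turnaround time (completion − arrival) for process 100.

Gantt: | 101 0-1 | 104 1-4 | 102 4-8 | 100 8-9 | 101 9-14 | 103 14-26 |
Completion: 100=9  101=14  102=8  103=26  104=4
Turnaround(100) = completion − arrival = 9 − 7 = 2

2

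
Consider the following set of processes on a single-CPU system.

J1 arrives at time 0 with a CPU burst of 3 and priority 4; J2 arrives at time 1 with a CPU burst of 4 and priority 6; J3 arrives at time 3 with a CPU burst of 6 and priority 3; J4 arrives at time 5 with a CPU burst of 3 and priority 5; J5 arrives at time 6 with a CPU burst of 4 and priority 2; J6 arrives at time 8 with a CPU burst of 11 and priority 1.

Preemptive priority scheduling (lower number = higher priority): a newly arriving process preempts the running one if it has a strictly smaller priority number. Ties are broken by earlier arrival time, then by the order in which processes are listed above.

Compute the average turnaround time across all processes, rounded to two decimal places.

Timeline: | J1 0-3 | J3 3-6 | J5 6-8 | J6 8-19 | J5 19-21 | J3 21-24 | J4 24-27 | J2 27-31 |
Completion: J1=3  J2=31  J3=24  J4=27  J5=21  J6=19
Turnaround times: J1=3, J2=30, J3=21, J4=22, J5=15, J6=11
Average turnaround = (3+30+21+22+15+11) / 6 = 102/6 = 17.00

17.00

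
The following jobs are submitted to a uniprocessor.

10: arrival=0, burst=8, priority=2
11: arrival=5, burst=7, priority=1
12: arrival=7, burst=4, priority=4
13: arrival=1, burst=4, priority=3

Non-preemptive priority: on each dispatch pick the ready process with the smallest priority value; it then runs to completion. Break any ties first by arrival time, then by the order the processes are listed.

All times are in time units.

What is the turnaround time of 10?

8

Schedule: | 10 0-8 | 11 8-15 | 13 15-19 | 12 19-23 |
Completion: 10=8  11=15  12=23  13=19
Turnaround (C−A): 10=8  11=10  12=16  13=18
Turnaround(10) = completion − arrival = 8 − 0 = 8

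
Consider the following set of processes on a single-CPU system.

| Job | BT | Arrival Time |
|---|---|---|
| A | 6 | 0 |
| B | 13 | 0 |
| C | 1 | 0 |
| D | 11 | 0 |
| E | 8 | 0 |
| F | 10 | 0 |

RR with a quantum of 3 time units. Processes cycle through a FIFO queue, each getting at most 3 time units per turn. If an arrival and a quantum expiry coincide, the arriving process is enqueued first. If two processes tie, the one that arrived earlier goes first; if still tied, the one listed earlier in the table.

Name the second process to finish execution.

A

Gantt: | A 0-3 | B 3-6 | C 6-7 | D 7-10 | E 10-13 | F 13-16 | A 16-19 | B 19-22 | D 22-25 | E 25-28 | F 28-31 | B 31-34 | D 34-37 | E 37-39 | F 39-42 | B 42-45 | D 45-47 | F 47-48 | B 48-49 |
Completion: A=19  B=49  C=7  D=47  E=39  F=48
Turnaround (C−A): A=19  B=49  C=7  D=47  E=39  F=48
Finish order: C → A → E → D → F → B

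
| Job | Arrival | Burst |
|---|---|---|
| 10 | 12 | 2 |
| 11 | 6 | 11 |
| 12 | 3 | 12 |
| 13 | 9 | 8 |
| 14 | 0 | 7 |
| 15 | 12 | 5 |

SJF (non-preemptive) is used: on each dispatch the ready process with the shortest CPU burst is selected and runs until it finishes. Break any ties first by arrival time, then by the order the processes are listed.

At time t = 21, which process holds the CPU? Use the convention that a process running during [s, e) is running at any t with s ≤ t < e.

15

Gantt: | 14 0-7 | 11 7-18 | 10 18-20 | 15 20-25 | 13 25-33 | 12 33-45 |
Completion: 10=20  11=18  12=45  13=33  14=7  15=25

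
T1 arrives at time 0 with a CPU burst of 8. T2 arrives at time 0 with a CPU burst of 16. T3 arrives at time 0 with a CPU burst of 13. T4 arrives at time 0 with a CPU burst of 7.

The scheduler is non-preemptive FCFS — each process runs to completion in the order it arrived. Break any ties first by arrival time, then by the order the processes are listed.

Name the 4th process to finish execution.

T4

Gantt: | T1 0-8 | T2 8-24 | T3 24-37 | T4 37-44 |
Completion: T1=8  T2=24  T3=37  T4=44
Turnaround (C−A): T1=8  T2=24  T3=37  T4=44
Finish order: T1 → T2 → T3 → T4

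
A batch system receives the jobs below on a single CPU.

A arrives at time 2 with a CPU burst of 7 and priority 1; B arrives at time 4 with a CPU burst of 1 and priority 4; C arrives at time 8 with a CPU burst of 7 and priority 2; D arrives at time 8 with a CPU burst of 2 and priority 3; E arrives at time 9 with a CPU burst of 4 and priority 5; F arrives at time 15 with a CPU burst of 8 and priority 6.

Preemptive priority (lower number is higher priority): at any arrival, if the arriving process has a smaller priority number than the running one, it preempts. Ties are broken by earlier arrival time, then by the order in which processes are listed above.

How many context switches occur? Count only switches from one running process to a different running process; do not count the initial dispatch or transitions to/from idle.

Schedule: | idle 0-2 | A 2-9 | C 9-16 | D 16-18 | B 18-19 | E 19-23 | F 23-31 |
Completion: A=9  B=19  C=16  D=18  E=23  F=31

5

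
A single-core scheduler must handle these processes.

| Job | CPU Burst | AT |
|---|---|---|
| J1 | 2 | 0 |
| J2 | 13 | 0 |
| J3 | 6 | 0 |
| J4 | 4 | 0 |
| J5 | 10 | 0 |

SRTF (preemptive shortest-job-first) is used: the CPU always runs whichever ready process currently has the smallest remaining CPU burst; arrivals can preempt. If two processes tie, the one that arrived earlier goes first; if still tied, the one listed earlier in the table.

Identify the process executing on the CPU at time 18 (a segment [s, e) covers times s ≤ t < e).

J5

Schedule: | J1 0-2 | J4 2-6 | J3 6-12 | J5 12-22 | J2 22-35 |
Completion: J1=2  J2=35  J3=12  J4=6  J5=22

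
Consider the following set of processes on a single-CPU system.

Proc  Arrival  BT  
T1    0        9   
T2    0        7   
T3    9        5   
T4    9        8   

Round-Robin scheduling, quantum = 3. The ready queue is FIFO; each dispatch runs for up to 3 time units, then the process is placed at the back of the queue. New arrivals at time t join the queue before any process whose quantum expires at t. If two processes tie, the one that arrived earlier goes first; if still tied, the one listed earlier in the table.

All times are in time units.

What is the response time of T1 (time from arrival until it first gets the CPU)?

Gantt: | T1 0-3 | T2 3-6 | T1 6-9 | T2 9-12 | T3 12-15 | T4 15-18 | T1 18-21 | T2 21-22 | T3 22-24 | T4 24-29 |
Completion: T1=21  T2=22  T3=24  T4=29
Turnaround (C−A): T1=21  T2=22  T3=15  T4=20
Response(T1) = first start − arrival = 0 − 0 = 0

0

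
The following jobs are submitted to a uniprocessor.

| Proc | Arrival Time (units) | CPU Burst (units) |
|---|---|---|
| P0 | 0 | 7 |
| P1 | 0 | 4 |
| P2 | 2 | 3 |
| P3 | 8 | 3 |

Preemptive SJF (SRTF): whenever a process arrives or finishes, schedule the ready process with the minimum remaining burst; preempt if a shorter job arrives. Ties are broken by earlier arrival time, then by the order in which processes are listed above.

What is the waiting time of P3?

0

Schedule: | P1 0-4 | P2 4-7 | P0 7-8 | P3 8-11 | P0 11-17 |
Completion: P0=17  P1=4  P2=7  P3=11
Waiting(P3) = turnaround − burst = 3 − 3 = 0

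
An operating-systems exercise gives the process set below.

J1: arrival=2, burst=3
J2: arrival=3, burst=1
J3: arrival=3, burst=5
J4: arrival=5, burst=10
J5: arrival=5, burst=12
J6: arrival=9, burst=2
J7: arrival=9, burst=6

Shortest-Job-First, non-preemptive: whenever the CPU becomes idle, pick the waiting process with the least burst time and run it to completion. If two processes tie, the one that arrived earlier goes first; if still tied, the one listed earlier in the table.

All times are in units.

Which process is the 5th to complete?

Gantt: | idle 0-2 | J1 2-5 | J2 5-6 | J3 6-11 | J6 11-13 | J7 13-19 | J4 19-29 | J5 29-41 |
Completion: J1=5  J2=6  J3=11  J4=29  J5=41  J6=13  J7=19
Turnaround (C−A): J1=3  J2=3  J3=8  J4=24  J5=36  J6=4  J7=10
Finish order: J1 → J2 → J3 → J6 → J7 → J4 → J5

J7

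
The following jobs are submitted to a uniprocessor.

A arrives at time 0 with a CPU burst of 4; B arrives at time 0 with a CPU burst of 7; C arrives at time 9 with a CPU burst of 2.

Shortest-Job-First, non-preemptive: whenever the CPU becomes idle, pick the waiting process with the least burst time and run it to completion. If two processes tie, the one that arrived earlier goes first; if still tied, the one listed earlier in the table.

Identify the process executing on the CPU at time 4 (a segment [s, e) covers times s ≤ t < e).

B

Timeline: | A 0-4 | B 4-11 | C 11-13 |
Completion: A=4  B=11  C=13
Turnaround (C−A): A=4  B=11  C=4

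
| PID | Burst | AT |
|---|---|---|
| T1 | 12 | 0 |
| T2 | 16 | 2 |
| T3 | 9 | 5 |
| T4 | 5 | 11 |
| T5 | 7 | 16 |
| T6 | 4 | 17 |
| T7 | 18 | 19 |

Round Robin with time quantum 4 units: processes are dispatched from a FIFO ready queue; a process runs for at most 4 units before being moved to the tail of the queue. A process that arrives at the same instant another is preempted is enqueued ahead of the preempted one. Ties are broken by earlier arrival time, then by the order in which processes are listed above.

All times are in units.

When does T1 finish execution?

Gantt: | T1 0-4 | T2 4-8 | T1 8-12 | T3 12-16 | T2 16-20 | T4 20-24 | T1 24-28 | T5 28-32 | T3 32-36 | T6 36-40 | T7 40-44 | T2 44-48 | T4 48-49 | T5 49-52 | T3 52-53 | T7 53-57 | T2 57-61 | T7 61-71 |
Completion: T1=28  T2=61  T3=53  T4=49  T5=52  T6=40  T7=71
Turnaround (C−A): T1=28  T2=59  T3=48  T4=38  T5=36  T6=23  T7=52

28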